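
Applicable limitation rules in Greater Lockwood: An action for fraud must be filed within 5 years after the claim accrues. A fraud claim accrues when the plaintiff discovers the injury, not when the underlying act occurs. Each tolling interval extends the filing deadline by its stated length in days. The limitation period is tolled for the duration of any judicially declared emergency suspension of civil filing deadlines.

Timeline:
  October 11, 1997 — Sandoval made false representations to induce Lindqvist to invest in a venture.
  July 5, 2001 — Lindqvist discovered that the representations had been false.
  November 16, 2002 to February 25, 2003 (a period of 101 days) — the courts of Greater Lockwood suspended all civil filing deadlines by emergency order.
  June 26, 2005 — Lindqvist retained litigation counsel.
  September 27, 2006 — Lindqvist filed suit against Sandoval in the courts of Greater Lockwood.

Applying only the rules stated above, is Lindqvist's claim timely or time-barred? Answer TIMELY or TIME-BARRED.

TIMELY

The claim did not accrue until Lindqvist discovered the injury on July 5, 2001; the October 11, 1997 act date does not start the clock under the stated rule.
5 years from July 5, 2001 is July 5, 2006.
The emergency suspension of filing deadlines from November 16, 2002 to February 25, 2003 tolled the period for 101 days, extending the deadline to October 14, 2006.
None of the other events listed affects the running of the period under the stated rules.
Lindqvist filed on September 27, 2006, before the October 14, 2006 deadline, so the action is timely.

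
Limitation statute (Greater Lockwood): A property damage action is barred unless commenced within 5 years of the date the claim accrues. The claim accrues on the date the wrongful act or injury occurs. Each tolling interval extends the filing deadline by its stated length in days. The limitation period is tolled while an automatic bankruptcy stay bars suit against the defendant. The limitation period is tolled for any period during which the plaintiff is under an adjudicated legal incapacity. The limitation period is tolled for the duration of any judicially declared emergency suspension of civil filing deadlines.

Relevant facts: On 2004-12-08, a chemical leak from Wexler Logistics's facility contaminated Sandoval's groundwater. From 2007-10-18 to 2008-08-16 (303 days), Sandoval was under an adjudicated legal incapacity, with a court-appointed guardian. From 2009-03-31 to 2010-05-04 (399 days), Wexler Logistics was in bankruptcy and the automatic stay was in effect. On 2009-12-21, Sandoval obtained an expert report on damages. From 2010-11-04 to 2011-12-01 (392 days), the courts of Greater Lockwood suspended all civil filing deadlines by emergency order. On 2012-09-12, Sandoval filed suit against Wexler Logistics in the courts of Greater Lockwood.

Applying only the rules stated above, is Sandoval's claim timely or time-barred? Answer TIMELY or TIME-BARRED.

The claim accrued on 2004-12-08, when the wrongful act occurred.
The untolled deadline — 5 years after 2004-12-08 — is 2009-12-08.
Because the plaintiff's legal incapacity ran from 2007-10-18 to 2008-08-16, the deadline is extended by 303 days to 2010-10-07.
The period was tolled for 399 days by the automatic bankruptcy stay (2009-03-31 to 2010-05-04), pushing the deadline to 2011-11-10.
The period was tolled for 392 days by the emergency suspension of filing deadlines (2010-11-04 to 2011-12-01), pushing the deadline to 2012-12-06.
The other events in the timeline have no effect on the limitation period under the stated rules.
Sandoval filed on 2012-09-12, before the 2012-12-06 deadline, so the action is timely.

TIMELY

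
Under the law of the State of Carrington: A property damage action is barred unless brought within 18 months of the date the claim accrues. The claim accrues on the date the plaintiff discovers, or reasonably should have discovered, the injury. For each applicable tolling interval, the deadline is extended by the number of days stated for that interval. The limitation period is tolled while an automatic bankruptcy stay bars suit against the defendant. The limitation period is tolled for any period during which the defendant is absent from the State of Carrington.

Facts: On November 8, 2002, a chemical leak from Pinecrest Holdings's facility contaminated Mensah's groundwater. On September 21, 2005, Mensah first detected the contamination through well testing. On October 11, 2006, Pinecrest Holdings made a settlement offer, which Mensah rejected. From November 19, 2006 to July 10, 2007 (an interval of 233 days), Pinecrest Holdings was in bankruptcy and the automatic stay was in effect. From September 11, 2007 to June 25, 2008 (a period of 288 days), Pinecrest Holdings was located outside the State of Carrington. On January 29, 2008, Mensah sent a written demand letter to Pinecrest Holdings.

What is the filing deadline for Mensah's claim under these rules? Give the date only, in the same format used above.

August 23, 2008

Under the discovery rule, the claim accrued on September 21, 2005, when Mensah discovered the injury — not on the November 8, 2002 date of the underlying act.
The untolled deadline — 18 months after September 21, 2005 — is March 21, 2007.
The automatic bankruptcy stay from November 19, 2006 to July 10, 2007 tolled the period for 233 days, extending the deadline to November 9, 2007.
The defendant's absence from the jurisdiction from September 11, 2007 to June 25, 2008 tolled the period for 288 days, extending the deadline to August 23, 2008.
The other events in the timeline have no effect on the limitation period under the stated rules.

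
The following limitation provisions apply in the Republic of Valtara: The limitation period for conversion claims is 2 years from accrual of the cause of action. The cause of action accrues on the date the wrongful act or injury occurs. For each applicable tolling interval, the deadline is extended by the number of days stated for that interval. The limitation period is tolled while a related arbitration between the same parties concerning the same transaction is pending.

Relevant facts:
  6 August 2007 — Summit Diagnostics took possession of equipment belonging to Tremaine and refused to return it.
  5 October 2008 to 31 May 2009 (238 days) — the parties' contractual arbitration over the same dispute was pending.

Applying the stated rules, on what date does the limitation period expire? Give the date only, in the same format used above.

1 April 2010

The cause of action accrued on 6 August 2007, the date of the act.
2 years from 6 August 2007 is 6 August 2009.
The period was tolled for 238 days by the pending related arbitration (5 October 2008 to 31 May 2009), pushing the deadline to 1 April 2010.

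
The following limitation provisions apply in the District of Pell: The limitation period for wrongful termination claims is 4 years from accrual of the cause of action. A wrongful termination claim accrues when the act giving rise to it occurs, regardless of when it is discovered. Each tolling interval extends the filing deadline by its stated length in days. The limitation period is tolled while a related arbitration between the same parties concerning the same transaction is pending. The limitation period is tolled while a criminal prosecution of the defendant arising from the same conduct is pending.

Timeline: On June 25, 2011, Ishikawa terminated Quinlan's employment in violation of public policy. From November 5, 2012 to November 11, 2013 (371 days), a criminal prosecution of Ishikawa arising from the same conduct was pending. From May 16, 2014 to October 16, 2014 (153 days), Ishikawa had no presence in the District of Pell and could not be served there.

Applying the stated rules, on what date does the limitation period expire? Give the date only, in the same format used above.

The claim accrued on June 25, 2011, when the wrongful act occurred.
4 years from June 25, 2011 is June 25, 2015.
The period was tolled for 371 days by the pending criminal prosecution (November 5, 2012 to November 11, 2013), pushing the deadline to June 30, 2016.
Although the defendant's absence ran from May 16, 2014 to October 16, 2014, the stated rules do not make that a tolling event, so it is disregarded.

June 30, 2016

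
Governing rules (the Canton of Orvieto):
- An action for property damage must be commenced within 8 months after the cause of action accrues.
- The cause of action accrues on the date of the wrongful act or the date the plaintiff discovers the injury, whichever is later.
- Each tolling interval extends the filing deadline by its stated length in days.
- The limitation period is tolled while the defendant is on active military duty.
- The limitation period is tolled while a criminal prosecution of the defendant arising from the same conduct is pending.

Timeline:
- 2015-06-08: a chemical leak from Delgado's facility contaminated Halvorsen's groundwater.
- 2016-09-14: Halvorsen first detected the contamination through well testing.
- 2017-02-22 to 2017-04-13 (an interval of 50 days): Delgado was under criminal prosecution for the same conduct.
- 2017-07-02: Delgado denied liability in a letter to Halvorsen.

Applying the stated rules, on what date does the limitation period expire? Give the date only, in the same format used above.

2017-07-03

The claim accrued on 2016-09-14 — the later of the 2015-06-08 act and the 2016-09-14 discovery.
8 months from 2016-09-14 is 2017-05-14.
Because the pending criminal prosecution ran from 2017-02-22 to 2017-04-13, the deadline is extended by 50 days to 2017-07-03.
The other events in the timeline have no effect on the limitation period under the stated rules.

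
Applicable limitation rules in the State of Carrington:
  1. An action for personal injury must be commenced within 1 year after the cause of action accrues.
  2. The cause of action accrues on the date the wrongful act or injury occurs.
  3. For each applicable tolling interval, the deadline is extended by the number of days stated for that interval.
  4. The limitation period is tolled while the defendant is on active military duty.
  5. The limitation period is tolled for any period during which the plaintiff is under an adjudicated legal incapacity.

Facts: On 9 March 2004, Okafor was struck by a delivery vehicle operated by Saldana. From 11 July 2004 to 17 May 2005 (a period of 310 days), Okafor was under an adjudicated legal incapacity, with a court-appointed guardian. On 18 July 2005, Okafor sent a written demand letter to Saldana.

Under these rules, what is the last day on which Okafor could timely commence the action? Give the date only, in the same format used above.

The cause of action accrued on 9 March 2004, the date of the act.
Adding the 1 year base period to 9 March 2004 gives a deadline of 9 March 2005, before any tolling.
Because the plaintiff's legal incapacity ran from 11 July 2004 to 17 May 2005, the deadline is extended by 310 days to 13 January 2006.
The other events in the timeline have no effect on the limitation period under the stated rules.

13 January 2006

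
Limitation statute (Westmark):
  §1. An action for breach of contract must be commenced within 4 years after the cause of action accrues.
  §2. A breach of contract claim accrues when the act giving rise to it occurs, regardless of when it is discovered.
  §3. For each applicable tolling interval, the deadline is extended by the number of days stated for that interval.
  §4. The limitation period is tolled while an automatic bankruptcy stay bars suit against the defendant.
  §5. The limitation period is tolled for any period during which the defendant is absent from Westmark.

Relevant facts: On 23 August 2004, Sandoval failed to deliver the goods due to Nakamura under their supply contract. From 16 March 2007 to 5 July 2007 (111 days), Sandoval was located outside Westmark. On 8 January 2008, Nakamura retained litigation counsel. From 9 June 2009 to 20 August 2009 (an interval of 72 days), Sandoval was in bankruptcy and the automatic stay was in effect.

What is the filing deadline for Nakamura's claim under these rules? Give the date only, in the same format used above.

The cause of action accrued on 23 August 2004, the date of the act.
Adding the 4 years base period to 23 August 2004 gives a deadline of 23 August 2008, before any tolling.
Because the defendant's absence from the jurisdiction ran from 16 March 2007 to 5 July 2007, the deadline is extended by 111 days to 12 December 2008.
The automatic bankruptcy stay starting 9 June 2009 came too late — the period had run on 12 December 2008 — and so does not extend the deadline.
Nothing else in the chronology tolls or restarts the period.

12 December 2008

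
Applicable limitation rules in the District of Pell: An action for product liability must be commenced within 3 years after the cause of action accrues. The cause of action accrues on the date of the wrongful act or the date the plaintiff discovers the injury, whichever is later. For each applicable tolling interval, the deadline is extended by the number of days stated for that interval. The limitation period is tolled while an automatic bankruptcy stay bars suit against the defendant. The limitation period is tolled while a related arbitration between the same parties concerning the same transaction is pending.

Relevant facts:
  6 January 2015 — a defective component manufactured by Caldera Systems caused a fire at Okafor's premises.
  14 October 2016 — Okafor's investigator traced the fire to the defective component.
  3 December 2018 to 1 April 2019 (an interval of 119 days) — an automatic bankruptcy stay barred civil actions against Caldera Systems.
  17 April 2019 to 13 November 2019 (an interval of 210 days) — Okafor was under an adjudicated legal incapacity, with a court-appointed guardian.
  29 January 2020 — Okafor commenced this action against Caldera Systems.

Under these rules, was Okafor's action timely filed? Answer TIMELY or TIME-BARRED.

Because discovery on 14 October 2016 post-dates the 6 January 2015 act, accrual under the later-of rule falls on 14 October 2016.
3 years from 14 October 2016 is 14 October 2019.
Because the automatic bankruptcy stay ran from 3 December 2018 to 1 April 2019, the deadline is extended by 119 days to 10 February 2020.
Although the plaintiff's incapacity ran from 17 April 2019 to 13 November 2019, the stated rules do not make that a tolling event, so it is disregarded.
Okafor filed on 29 January 2020, before the 10 February 2020 deadline, so the action is timely.

TIMELY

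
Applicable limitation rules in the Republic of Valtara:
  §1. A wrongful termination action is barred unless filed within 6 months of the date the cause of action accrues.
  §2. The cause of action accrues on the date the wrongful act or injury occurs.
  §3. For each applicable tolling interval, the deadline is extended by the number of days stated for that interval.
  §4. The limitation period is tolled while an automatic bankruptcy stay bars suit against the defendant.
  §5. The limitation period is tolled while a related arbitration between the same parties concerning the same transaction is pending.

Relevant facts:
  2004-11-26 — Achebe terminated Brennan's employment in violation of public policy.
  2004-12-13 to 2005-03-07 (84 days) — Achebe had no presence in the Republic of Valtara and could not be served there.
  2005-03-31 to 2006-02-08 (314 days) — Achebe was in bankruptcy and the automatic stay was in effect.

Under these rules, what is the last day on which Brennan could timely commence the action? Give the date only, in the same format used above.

2006-04-05

The limitation period began to run on 2004-11-26.
The untolled deadline — 6 months after 2004-11-26 — is 2005-05-26.
The period was tolled for 314 days by the automatic bankruptcy stay (2005-03-31 to 2006-02-08), pushing the deadline to 2006-04-05.
The defendant's absence from the jurisdiction from 2004-12-13 to 2005-03-07 does not toll the period, because no stated rule makes the defendant's absence a tolling event.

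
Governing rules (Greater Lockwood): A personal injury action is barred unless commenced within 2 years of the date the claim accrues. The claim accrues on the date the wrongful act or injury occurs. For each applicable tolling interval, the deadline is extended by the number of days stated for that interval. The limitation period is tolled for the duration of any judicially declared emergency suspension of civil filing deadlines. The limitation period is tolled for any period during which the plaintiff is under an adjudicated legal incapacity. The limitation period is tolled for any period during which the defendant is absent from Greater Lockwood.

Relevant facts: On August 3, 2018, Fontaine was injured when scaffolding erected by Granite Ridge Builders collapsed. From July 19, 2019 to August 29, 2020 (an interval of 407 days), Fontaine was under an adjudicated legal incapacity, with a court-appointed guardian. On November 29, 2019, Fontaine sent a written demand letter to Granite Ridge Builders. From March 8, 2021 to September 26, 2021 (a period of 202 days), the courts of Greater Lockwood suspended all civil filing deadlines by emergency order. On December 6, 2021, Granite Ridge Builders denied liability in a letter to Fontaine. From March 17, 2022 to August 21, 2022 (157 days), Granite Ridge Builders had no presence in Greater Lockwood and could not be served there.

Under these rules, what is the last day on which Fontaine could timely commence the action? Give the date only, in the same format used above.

September 8, 2022

The claim accrued on August 3, 2018, when the wrongful act occurred.
The untolled deadline — 2 years after August 3, 2018 — is August 3, 2020.
The period was tolled for 407 days by the plaintiff's legal incapacity (July 19, 2019 to August 29, 2020), pushing the deadline to September 14, 2021.
The period was tolled for 202 days by the emergency suspension of filing deadlines (March 8, 2021 to September 26, 2021), pushing the deadline to April 4, 2022.
Because the defendant's absence from the jurisdiction ran from March 17, 2022 to August 21, 2022, the deadline is extended by 157 days to September 8, 2022.
The other events in the timeline have no effect on the limitation period under the stated rules.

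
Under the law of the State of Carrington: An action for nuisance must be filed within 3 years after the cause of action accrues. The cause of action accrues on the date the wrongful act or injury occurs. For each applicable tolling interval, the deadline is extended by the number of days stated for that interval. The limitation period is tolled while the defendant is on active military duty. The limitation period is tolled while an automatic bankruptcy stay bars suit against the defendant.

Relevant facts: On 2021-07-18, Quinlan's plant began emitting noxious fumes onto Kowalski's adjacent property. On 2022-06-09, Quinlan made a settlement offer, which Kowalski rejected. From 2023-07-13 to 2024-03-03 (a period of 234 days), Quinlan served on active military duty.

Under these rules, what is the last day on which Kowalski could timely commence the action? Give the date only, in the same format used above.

2025-03-09

The claim accrued on 2021-07-18, when the wrongful act occurred.
Adding the 3 years base period to 2021-07-18 gives a deadline of 2024-07-18, before any tolling.
Because the defendant's active military service ran from 2023-07-13 to 2024-03-03, the deadline is extended by 234 days to 2025-03-09.
Nothing else in the chronology tolls or restarts the period.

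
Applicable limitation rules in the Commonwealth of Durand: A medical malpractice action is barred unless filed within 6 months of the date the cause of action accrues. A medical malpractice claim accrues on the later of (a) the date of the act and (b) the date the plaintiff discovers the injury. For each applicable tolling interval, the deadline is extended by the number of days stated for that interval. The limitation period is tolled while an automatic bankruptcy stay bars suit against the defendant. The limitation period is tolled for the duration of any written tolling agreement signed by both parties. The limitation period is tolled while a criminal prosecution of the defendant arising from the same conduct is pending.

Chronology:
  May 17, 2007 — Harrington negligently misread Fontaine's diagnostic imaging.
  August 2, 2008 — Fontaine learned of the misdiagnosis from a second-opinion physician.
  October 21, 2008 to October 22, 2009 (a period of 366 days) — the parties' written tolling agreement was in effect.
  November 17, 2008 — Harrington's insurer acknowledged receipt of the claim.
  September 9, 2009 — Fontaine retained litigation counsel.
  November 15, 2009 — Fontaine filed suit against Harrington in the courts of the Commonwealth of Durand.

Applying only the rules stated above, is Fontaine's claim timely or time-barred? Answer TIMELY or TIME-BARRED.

Because discovery on August 2, 2008 post-dates the May 17, 2007 act, accrual under the later-of rule falls on August 2, 2008.
Adding the 6 months base period to August 2, 2008 gives a deadline of February 2, 2009, before any tolling.
The period was tolled for 366 days by the written tolling agreement (October 21, 2008 to October 22, 2009), pushing the deadline to February 3, 2010.
Nothing else in the chronology tolls or restarts the period.
Filing on November 15, 2009 beat the February 3, 2010 deadline — the action is timely.

TIMELY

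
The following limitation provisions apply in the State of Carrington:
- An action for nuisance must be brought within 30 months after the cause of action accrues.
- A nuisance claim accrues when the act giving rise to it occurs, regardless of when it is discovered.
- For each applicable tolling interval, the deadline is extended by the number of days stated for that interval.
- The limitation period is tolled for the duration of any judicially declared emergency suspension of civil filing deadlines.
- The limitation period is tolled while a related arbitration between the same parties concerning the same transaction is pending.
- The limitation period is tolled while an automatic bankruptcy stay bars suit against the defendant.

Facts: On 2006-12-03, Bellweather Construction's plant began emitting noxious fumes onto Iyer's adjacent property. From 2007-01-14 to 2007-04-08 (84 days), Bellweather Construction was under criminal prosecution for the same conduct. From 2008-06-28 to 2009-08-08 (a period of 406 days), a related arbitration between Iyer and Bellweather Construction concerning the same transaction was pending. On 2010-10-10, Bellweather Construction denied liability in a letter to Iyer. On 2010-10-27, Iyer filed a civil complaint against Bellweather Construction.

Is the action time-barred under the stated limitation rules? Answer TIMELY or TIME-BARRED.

TIME-BARRED

The cause of action accrued on 2006-12-03, the date of the act.
The untolled deadline — 30 months after 2006-12-03 — is 2009-06-03.
Because the pending related arbitration ran from 2008-06-28 to 2009-08-08, the deadline is extended by 406 days to 2010-07-14.
No stated provision tolls the period for a criminal prosecution, so the interval from 2007-01-14 to 2007-04-08 has no effect on the deadline.
Nothing else in the chronology tolls or restarts the period.
Iyer filed on 2010-10-27, after the 2010-07-14 deadline, so the action is time-barred.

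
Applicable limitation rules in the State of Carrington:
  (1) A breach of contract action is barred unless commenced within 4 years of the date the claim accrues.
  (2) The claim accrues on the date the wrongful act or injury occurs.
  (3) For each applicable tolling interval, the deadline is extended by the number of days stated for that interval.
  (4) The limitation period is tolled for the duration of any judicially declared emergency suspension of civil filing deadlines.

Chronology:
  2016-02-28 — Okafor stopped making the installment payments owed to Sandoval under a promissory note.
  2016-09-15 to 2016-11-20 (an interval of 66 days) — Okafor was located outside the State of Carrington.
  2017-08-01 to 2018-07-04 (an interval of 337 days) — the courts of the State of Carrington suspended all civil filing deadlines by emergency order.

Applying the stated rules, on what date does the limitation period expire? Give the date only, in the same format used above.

2021-01-30

The limitation period began to run on 2016-02-28.
Adding the 4 years base period to 2016-02-28 gives a deadline of 2020-02-28, before any tolling.
Because the emergency suspension of filing deadlines ran from 2017-08-01 to 2018-07-04, the deadline is extended by 337 days to 2021-01-30.
The defendant's absence from the jurisdiction from 2016-09-15 to 2016-11-20 does not toll the period, because no stated rule makes the defendant's absence a tolling event.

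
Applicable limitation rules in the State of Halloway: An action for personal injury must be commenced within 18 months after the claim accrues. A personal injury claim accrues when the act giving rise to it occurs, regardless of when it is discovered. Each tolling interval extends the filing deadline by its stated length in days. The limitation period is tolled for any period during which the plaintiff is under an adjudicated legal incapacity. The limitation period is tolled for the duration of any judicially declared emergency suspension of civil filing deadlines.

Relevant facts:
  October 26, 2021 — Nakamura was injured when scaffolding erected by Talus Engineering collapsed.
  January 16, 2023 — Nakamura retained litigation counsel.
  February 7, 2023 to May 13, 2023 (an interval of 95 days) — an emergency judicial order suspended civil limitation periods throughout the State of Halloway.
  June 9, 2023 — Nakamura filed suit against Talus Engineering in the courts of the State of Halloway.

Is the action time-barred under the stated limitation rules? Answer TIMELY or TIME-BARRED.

The limitation period began to run on October 26, 2021.
The untolled deadline — 18 months after October 26, 2021 — is April 26, 2023.
The emergency suspension of filing deadlines from February 7, 2023 to May 13, 2023 tolled the period for 95 days, extending the deadline to July 30, 2023.
The other events in the timeline have no effect on the limitation period under the stated rules.
Filing on June 9, 2023 beat the July 30, 2023 deadline — the action is timely.

TIMELY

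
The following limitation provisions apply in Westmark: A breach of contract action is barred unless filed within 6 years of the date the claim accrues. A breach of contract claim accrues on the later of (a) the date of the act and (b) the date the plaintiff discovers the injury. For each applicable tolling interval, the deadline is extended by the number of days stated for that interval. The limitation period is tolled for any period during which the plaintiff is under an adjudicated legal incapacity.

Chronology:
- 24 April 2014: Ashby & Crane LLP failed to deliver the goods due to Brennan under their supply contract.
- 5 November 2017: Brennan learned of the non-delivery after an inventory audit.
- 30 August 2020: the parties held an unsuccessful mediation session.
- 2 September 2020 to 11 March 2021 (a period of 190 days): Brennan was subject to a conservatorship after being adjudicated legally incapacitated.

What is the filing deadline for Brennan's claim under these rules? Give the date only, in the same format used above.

13 May 2024

Taking the later of the act (24 April 2014) and discovery (5 November 2017), the claim accrued on 5 November 2017.
6 years from 5 November 2017 is 5 November 2023.
The plaintiff's legal incapacity from 2 September 2020 to 11 March 2021 tolled the period for 190 days, extending the deadline to 13 May 2024.
None of the other events listed affects the running of the period under the stated rules.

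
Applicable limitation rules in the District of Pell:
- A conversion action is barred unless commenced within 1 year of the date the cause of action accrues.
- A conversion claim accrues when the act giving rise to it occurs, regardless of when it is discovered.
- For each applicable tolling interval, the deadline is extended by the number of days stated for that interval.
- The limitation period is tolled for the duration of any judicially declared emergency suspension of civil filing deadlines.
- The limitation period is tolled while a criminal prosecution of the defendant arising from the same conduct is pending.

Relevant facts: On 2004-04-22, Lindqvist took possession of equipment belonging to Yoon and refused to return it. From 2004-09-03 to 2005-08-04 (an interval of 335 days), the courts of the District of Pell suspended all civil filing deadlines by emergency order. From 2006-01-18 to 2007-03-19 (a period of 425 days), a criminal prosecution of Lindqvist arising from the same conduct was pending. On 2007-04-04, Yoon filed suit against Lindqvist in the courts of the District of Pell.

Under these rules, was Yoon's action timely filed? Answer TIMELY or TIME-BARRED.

TIMELY

The cause of action accrued on 2004-04-22, the date of the act.
1 year from 2004-04-22 is 2005-04-22.
The emergency suspension of filing deadlines from 2004-09-03 to 2005-08-04 tolled the period for 335 days, extending the deadline to 2006-03-23.
Because the pending criminal prosecution ran from 2006-01-18 to 2007-03-19, the deadline is extended by 425 days to 2007-05-22.
Yoon filed on 2007-04-04, before the 2007-05-22 deadline, so the action is timely.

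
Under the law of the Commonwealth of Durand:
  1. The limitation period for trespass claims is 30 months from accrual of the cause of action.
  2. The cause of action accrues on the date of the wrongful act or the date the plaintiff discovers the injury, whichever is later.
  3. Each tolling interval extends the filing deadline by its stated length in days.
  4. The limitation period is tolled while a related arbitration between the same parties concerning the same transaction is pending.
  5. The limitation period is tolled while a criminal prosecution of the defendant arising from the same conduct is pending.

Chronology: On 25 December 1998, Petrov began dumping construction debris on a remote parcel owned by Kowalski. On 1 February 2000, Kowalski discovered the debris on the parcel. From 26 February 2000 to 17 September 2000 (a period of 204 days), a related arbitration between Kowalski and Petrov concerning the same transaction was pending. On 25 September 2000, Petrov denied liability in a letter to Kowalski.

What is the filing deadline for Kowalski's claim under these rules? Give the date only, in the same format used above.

21 February 2003

Taking the later of the act (25 December 1998) and discovery (1 February 2000), the claim accrued on 1 February 2000.
30 months from 1 February 2000 is 1 August 2002.
The period was tolled for 204 days by the pending related arbitration (26 February 2000 to 17 September 2000), pushing the deadline to 21 February 2003.
The other events in the timeline have no effect on the limitation period under the stated rules.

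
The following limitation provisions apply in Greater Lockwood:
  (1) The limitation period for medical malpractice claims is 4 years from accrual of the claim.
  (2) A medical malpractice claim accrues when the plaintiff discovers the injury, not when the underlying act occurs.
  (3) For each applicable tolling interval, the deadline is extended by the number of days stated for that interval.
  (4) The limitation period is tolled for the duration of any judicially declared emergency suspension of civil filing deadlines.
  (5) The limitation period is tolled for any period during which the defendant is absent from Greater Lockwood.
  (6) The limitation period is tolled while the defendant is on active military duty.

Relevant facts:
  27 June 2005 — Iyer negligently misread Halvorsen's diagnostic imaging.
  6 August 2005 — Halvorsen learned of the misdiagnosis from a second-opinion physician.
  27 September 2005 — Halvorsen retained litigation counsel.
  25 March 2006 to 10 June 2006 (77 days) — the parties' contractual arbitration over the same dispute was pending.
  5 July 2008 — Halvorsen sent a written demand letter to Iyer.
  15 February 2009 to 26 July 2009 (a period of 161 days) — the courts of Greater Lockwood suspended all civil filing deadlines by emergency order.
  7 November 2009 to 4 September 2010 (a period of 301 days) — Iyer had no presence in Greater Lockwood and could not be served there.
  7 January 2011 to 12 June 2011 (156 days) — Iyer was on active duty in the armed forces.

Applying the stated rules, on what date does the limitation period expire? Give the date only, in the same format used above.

11 November 2010

Accrual is tied to discovery, so the period began on 6 August 2005 rather than on 27 June 2005 when the act occurred.
4 years from 6 August 2005 is 6 August 2009.
The period was tolled for 161 days by the emergency suspension of filing deadlines (15 February 2009 to 26 July 2009), pushing the deadline to 14 January 2010.
The period was tolled for 301 days by the defendant's absence from the jurisdiction (7 November 2009 to 4 September 2010), pushing the deadline to 11 November 2010.
By the time the defendant's active military service began on 7 January 2011, the limitation period had already expired on 11 November 2010; that interval cannot revive it.
Although a pending arbitration ran from 25 March 2006 to 10 June 2006, the stated rules do not make that a tolling event, so it is disregarded.
Nothing else in the chronology tolls or restarts the period.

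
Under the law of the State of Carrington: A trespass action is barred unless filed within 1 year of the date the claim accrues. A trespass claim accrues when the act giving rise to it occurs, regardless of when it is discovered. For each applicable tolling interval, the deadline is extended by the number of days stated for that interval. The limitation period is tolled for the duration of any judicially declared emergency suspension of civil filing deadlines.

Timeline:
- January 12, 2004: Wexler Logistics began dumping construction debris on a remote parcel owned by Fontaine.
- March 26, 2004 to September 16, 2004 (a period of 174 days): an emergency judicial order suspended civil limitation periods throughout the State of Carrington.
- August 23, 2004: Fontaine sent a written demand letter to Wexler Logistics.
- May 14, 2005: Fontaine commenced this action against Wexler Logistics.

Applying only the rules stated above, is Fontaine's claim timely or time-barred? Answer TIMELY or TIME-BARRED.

The claim accrued on January 12, 2004, the date of the act.
Adding the 1 year base period to January 12, 2004 gives a deadline of January 12, 2005, before any tolling.
Because the emergency suspension of filing deadlines ran from March 26, 2004 to September 16, 2004, the deadline is extended by 174 days to July 5, 2005.
None of the other events listed affects the running of the period under the stated rules.
The May 14, 2005 filing precedes the July 5, 2005 deadline; the claim is timely.

TIMELY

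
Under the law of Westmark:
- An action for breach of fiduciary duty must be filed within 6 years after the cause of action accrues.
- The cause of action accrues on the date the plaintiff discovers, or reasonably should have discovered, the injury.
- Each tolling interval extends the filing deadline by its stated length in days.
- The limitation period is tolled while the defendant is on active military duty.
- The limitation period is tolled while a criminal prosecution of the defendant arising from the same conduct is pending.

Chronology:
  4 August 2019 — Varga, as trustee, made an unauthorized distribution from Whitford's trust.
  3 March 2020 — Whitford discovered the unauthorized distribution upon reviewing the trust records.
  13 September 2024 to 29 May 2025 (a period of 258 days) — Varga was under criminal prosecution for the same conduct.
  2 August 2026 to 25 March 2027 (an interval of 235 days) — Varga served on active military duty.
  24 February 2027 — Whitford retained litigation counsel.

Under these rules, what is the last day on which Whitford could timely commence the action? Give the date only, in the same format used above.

The claim did not accrue until Whitford discovered the injury on 3 March 2020; the 4 August 2019 act date does not start the clock under the stated rule.
Adding the 6 years base period to 3 March 2020 gives a deadline of 3 March 2026, before any tolling.
The pending criminal prosecution from 13 September 2024 to 29 May 2025 tolled the period for 258 days, extending the deadline to 16 November 2026.
The defendant's active military service from 2 August 2026 to 25 March 2027 tolled the period for 235 days, extending the deadline to 9 July 2027.
None of the other events listed affects the running of the period under the stated rules.

9 July 2027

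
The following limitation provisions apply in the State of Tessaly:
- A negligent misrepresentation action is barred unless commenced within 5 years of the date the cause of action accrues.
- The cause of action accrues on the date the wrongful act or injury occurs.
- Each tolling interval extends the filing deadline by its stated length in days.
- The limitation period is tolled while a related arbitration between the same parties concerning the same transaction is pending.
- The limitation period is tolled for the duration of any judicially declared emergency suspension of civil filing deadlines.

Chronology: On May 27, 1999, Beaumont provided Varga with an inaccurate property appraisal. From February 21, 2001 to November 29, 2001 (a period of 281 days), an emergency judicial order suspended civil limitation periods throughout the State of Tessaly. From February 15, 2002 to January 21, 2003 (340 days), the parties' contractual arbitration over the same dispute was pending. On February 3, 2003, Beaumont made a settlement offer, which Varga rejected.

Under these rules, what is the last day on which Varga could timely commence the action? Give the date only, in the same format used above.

The limitation period began to run on May 27, 1999.
The untolled deadline — 5 years after May 27, 1999 — is May 27, 2004.
The period was tolled for 281 days by the emergency suspension of filing deadlines (February 21, 2001 to November 29, 2001), pushing the deadline to March 4, 2005.
The pending related arbitration from February 15, 2002 to January 21, 2003 tolled the period for 340 days, extending the deadline to February 7, 2006.
None of the other events listed affects the running of the period under the stated rules.

February 7, 2006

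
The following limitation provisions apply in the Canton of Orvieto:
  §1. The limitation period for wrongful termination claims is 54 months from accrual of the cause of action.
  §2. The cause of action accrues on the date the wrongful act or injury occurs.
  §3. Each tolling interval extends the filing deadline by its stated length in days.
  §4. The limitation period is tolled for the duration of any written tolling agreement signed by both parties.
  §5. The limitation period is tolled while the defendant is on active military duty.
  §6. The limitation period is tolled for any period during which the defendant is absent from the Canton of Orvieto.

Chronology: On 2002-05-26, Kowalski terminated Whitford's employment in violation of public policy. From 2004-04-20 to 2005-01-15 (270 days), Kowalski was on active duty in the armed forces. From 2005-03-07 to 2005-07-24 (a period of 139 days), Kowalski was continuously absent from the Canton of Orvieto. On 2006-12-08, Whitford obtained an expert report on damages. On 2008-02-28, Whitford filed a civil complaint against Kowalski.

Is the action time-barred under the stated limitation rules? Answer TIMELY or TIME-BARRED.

TIME-BARRED

The cause of action accrued on 2002-05-26, the date of the act.
Adding the 54 months base period to 2002-05-26 gives a deadline of 2006-11-26, before any tolling.
Because the defendant's active military service ran from 2004-04-20 to 2005-01-15, the deadline is extended by 270 days to 2007-08-23.
The defendant's absence from the jurisdiction from 2005-03-07 to 2005-07-24 tolled the period for 139 days, extending the deadline to 2008-01-09.
None of the other events listed affects the running of the period under the stated rules.
The 2008-02-28 filing falls after the 2008-01-09 deadline; the claim is time-barred.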